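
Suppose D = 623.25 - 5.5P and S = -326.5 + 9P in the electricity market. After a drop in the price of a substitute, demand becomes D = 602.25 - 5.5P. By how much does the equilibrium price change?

Original equilibrium: P* = 65.5, Q* = 263.
New equilibrium: 602.25 - 5.5P = -326.5 + 9P, so 928.75 = 14.5P and P' = 3715/58; Q' = 602.25 − 5.5(3715/58) = 7249/29.
Change in price: 3715/58 − 65.5 = -42/29.

ΔP = -42/29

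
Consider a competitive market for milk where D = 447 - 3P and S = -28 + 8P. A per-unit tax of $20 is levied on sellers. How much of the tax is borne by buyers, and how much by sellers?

Pre-tax equilibrium: P* = 475/11, Q* = 3492/11.
Tax on sellers shifts supply to S = -28 + 8(P − 20) = -188 + 8P.
447 - 3P = -188 + 8P gives buyer price Pb = 635/11; sellers receive Ps = 635/11 − 20 = 415/11.
New quantity: Q = 447 − 3(635/11) = 3012/11.
Buyer burden = 635/11 − 475/11 = 160/11; seller burden = 475/11 − 415/11 = 60/11.

Buyers bear 160/11, sellers bear 60/11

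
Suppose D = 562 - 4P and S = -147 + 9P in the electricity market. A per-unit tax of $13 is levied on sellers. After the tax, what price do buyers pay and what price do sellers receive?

Buyers pay 826/13, sellers receive 657/13

Pre-tax equilibrium: P* = 709/13, Q* = 4470/13.
Tax on sellers shifts supply to S = -147 + 9(P − 13) = -264 + 9P.
562 - 4P = -264 + 9P gives buyer price Pb = 826/13; sellers receive Ps = 826/13 − 13 = 657/13.
New quantity: Q = 562 − 4(826/13) = 4002/13.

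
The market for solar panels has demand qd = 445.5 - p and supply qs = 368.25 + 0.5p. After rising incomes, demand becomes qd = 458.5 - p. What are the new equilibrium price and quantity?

Original equilibrium: p* = 51.5, q* = 394.
New equilibrium: 458.5 - p = 368.25 + 0.5p, so 90.25 = 1.5p and p' = 361/6; q' = 458.5 − 1(361/6) = 1195/3.

p' = 361/6, q' = 1195/3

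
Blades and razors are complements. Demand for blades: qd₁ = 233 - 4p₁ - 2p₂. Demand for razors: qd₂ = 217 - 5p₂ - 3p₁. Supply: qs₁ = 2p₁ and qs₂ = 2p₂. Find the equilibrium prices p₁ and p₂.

Market 1: 233 - 4p₁ - 2p₂ = 2p₁ → 6p₁ + 2p₂ = 233.
Market 2: 7p₂ + 3p₁ = 217.
Eliminating p₂: 7×(1) − 2×(2) gives 36p₁ = 1197, so p₁ = 33.25.
Back-substitute into (2): p₂ = (217 − 3×33.25) / 7 = 16.75.

p₁ = 33.25, p₂ = 16.75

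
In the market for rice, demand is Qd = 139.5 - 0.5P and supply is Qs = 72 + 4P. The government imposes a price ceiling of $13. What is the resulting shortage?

Shortage = 9

Equilibrium price would be P* = 15, so the ceiling at 13 binds.
At P = 13: Qd = 139.5 − 0.5(13) = 133, Qs = 72 + 4(13) = 124.
Shortage = 133 − 124 = 9.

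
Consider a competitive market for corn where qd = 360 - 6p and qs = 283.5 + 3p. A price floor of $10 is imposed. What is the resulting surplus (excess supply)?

Surplus = 13.5

Equilibrium price would be p* = 8.5, so the floor at 10 binds.
At p = 10: qd = 300, qs = 313.5.
Surplus = 313.5 − 300 = 13.5.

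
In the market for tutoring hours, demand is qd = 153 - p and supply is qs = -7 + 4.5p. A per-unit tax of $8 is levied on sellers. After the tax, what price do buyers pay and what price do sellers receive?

Buyers pay 392/11, sellers receive 304/11

Pre-tax equilibrium: p* = 320/11, q* = 1363/11.
Tax on sellers shifts supply to qs = -7 + 4.5(p − 8) = -43 + 4.5p.
153 - p = -43 + 4.5p gives buyer price pb = 392/11; sellers receive ps = 392/11 − 8 = 304/11.
New quantity: q = 153 − 1(392/11) = 1291/11.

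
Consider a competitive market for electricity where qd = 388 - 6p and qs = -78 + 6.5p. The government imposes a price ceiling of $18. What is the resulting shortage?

Equilibrium price would be p* = 37.28, so the ceiling at 18 binds.
At p = 18: qd = 388 − 6(18) = 280, qs = -78 + 6.5(18) = 39.
Shortage = 280 − 39 = 241.

Shortage = 241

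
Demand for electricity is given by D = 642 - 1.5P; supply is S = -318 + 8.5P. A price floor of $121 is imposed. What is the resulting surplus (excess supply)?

Equilibrium price would be P* = 96, so the floor at 121 binds.
At P = 121: D = 460.5, S = 710.5.
Surplus = 710.5 − 460.5 = 250.

Surplus = 250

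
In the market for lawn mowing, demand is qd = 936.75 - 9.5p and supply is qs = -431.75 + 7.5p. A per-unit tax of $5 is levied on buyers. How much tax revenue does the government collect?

Tax revenue = 51355/68

Pre-tax equilibrium: p* = 80.5, q* = 172.
Tax on buyers shifts demand to qd = 936.75 − 9.5(p + 5) = 889.25 - 9.5p.
889.25 - 9.5p = -431.75 + 7.5p gives seller price ps = 1321/17; buyers pay pb = 1321/17 + 5 = 1406/17.
New quantity: q = 936.75 − 9.5(1406/17) = 10271/68.
Revenue = 5 × 10271/68 = 51355/68.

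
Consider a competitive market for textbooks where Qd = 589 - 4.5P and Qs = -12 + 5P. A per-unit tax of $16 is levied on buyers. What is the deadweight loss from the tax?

Pre-tax equilibrium: P* = 1202/19, Q* = 5782/19.
Tax on buyers shifts demand to Qd = 589 − 4.5(P + 16) = 517 - 4.5P.
517 - 4.5P = -12 + 5P gives seller price Ps = 1058/19; buyers pay Pb = 1058/19 + 16 = 1362/19.
New quantity: Q = 589 − 4.5(1362/19) = 5062/19.
DWL = ½ × 16 × (5782/19 − 5062/19) = 5760/19.

Deadweight loss = 5760/19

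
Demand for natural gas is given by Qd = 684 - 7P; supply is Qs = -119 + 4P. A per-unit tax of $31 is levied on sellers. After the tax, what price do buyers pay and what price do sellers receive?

Buyers pay 927/11, sellers receive 586/11

Pre-tax equilibrium: P* = 73, Q* = 173.
Tax on sellers shifts supply to Qs = -119 + 4(P − 31) = -243 + 4P.
684 - 7P = -243 + 4P gives buyer price Pb = 927/11; sellers receive Ps = 927/11 − 31 = 586/11.
New quantity: Q = 684 − 7(927/11) = 1035/11.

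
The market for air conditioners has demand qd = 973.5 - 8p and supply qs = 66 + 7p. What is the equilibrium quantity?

Set qd = qs: 973.5 - 8p = 66 + 7p.
907.5 = 15p, so p* = 60.5.
q* = 973.5 − 8(60.5) = 489.5.

q* = 489.5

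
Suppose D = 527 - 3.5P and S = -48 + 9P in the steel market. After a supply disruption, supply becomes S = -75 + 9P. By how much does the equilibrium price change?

Original equilibrium: P* = 46, Q* = 366.
New equilibrium: 527 - 3.5P = -75 + 9P, so 602 = 12.5P and P' = 48.16; Q' = 527 − 3.5(48.16) = 358.44.
Change in price: 48.16 − 46 = 2.16.

ΔP = 2.16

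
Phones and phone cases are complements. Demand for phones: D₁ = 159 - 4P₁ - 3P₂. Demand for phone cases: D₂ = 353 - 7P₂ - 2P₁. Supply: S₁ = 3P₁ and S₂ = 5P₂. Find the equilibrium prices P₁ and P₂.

P₁ = 283/26, P₂ = 2153/78

Market 1: 159 - 4P₁ - 3P₂ = 3P₁ → 7P₁ + 3P₂ = 159.
Market 2: 12P₂ + 2P₁ = 353.
Eliminating P₂: 12×(1) − 3×(2) gives 78P₁ = 849, so P₁ = 283/26.
Back-substitute into (2): P₂ = (353 − 2×283/26) / 12 = 2153/78.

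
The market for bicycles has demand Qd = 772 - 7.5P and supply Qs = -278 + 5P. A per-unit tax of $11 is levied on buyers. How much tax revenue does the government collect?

Tax revenue = 1199

Pre-tax equilibrium: P* = 84, Q* = 142.
Tax on buyers shifts demand to Qd = 772 − 7.5(P + 11) = 689.5 - 7.5P.
689.5 - 7.5P = -278 + 5P gives seller price Ps = 77.4; buyers pay Pb = 77.4 + 11 = 88.4.
New quantity: Q = 772 − 7.5(88.4) = 109.
Revenue = 11 × 109 = 1199.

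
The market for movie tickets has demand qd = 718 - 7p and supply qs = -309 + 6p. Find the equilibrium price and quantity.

Set qd = qs: 718 - 7p = -309 + 6p.
1027 = 13p, so p* = 79.
q* = 718 − 7(79) = 165.

p* = 79, q* = 165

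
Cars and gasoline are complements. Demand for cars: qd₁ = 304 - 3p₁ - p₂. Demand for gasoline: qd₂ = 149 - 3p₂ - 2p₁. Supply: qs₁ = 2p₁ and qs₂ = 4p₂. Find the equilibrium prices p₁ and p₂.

p₁ = 1979/33, p₂ = 137/33

Market 1: 304 - 3p₁ - p₂ = 2p₁ → 5p₁ + p₂ = 304.
Market 2: 7p₂ + 2p₁ = 149.
Eliminating p₂: 7×(1) − 1×(2) gives 33p₁ = 1979, so p₁ = 1979/33.
Back-substitute into (2): p₂ = (149 − 2×1979/33) / 7 = 137/33.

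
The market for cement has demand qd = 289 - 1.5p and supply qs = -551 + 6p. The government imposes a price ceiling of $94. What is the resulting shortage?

Equilibrium price would be p* = 112, so the ceiling at 94 binds.
At p = 94: qd = 289 − 1.5(94) = 148, qs = -551 + 6(94) = 13.
Shortage = 148 − 13 = 135.

Shortage = 135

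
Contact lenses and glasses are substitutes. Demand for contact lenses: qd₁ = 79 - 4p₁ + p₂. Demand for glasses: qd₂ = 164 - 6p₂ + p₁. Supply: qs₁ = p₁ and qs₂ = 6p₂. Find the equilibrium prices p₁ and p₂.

p₁ = 1112/59, p₂ = 899/59

Market 1: 79 - 4p₁ + p₂ = p₁ → 5p₁ - p₂ = 79.
Market 2: 12p₂ - p₁ = 164.
Eliminating p₂: 12×(1) + 1×(2) gives 59p₁ = 1112, so p₁ = 1112/59.
Back-substitute into (2): p₂ = (164 + 1×1112/59) / 12 = 899/59.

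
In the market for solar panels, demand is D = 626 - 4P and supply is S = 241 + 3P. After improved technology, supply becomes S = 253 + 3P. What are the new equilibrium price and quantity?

Original equilibrium: P* = 55, Q* = 406.
New equilibrium: 626 - 4P = 253 + 3P, so 373 = 7P and P' = 373/7; Q' = 626 − 4(373/7) = 2890/7.

P' = 373/7, Q' = 2890/7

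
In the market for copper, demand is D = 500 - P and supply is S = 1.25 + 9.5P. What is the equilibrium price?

P* = 47.5

Set D = S: 500 - P = 1.25 + 9.5P.
498.75 = 10.5P, so P* = 47.5.
Q* = 500 − 1(47.5) = 452.5.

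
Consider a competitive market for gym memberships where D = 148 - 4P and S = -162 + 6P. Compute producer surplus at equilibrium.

Equilibrium: 148 - 4P = -162 + 6P gives P* = 31, Q* = 24.
Supply starts at P = 27 (where S = 0).
PS = ½(31 − 27)(24) = 48.

Producer surplus = 48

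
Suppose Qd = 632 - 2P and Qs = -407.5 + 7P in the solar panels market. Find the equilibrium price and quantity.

P* = 115.5, Q* = 401

Set Qd = Qs: 632 - 2P = -407.5 + 7P.
1039.5 = 9P, so P* = 115.5.
Q* = 632 − 2(115.5) = 401.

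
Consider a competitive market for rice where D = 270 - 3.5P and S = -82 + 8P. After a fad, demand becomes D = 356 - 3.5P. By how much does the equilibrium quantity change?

ΔQ = 1376/23

Original equilibrium: P* = 704/23, Q* = 3746/23.
New equilibrium: 356 - 3.5P = -82 + 8P, so 438 = 11.5P and P' = 876/23; Q' = 356 − 3.5(876/23) = 5122/23.
Change in quantity: 5122/23 − 3746/23 = 1376/23.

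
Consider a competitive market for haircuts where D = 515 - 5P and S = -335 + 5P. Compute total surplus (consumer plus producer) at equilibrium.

Equilibrium: 515 - 5P = -335 + 5P gives P* = 85, Q* = 90.
Demand choke price: P = 103; supply starts at P = 67.
CS = ½(103 − 85)(90) = 810; PS = ½(85 − 67)(90) = 810.

Total surplus = 1620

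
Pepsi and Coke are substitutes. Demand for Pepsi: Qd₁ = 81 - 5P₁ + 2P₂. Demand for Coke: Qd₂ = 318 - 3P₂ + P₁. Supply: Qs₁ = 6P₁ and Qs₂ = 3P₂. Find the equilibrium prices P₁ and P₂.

Market 1: 81 - 5P₁ + 2P₂ = 6P₁ → 11P₁ - 2P₂ = 81.
Market 2: 6P₂ - P₁ = 318.
Eliminating P₂: 6×(1) + 2×(2) gives 64P₁ = 1122, so P₁ = 17.53125.
Back-substitute into (2): P₂ = (318 + 1×17.53125) / 6 = 55.921875.

P₁ = 17.53125, P₂ = 55.921875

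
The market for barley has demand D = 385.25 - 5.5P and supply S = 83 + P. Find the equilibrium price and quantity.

Set D = S: 385.25 - 5.5P = 83 + P.
302.25 = 6.5P, so P* = 46.5.
Q* = 385.25 − 5.5(46.5) = 129.5.

P* = 46.5, Q* = 129.5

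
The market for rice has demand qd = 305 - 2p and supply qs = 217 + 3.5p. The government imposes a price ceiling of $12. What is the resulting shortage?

Shortage = 22

Equilibrium price would be p* = 16, so the ceiling at 12 binds.
At p = 12: qd = 305 − 2(12) = 281, qs = 217 + 3.5(12) = 259.
Shortage = 281 − 259 = 22.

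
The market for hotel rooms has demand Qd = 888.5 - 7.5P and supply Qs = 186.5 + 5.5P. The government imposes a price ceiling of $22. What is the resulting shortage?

Shortage = 416

Equilibrium price would be P* = 54, so the ceiling at 22 binds.
At P = 22: Qd = 888.5 − 7.5(22) = 723.5, Qs = 186.5 + 5.5(22) = 307.5.
Shortage = 723.5 − 307.5 = 416.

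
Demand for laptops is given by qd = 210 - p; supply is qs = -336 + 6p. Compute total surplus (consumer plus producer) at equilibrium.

Total surplus = 10164

Equilibrium: 210 - p = -336 + 6p gives p* = 78, q* = 132.
Demand choke price: p = 210; supply starts at p = 56.
CS = ½(210 − 78)(132) = 8712; PS = ½(78 − 56)(132) = 1452.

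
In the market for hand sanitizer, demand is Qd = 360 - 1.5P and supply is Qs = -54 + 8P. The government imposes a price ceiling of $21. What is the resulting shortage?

Shortage = 214.5

Equilibrium price would be P* = 828/19, so the ceiling at 21 binds.
At P = 21: Qd = 360 − 1.5(21) = 328.5, Qs = -54 + 8(21) = 114.
Shortage = 328.5 − 114 = 214.5.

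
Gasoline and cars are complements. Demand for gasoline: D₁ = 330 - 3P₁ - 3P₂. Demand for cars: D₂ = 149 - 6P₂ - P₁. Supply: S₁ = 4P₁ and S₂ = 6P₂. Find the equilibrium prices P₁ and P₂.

P₁ = 1171/27, P₂ = 713/81

Market 1: 330 - 3P₁ - 3P₂ = 4P₁ → 7P₁ + 3P₂ = 330.
Market 2: 12P₂ + P₁ = 149.
Eliminating P₂: 12×(1) − 3×(2) gives 81P₁ = 3513, so P₁ = 1171/27.
Back-substitute into (2): P₂ = (149 − 1×1171/27) / 12 = 713/81.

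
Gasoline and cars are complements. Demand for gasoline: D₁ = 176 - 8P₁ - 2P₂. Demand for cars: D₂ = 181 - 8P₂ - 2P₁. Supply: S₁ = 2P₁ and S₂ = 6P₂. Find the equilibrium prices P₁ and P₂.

P₁ = 1051/68, P₂ = 729/68

Market 1: 176 - 8P₁ - 2P₂ = 2P₁ → 10P₁ + 2P₂ = 176.
Market 2: 14P₂ + 2P₁ = 181.
Eliminating P₂: 14×(1) − 2×(2) gives 136P₁ = 2102, so P₁ = 1051/68.
Back-substitute into (2): P₂ = (181 − 2×1051/68) / 14 = 729/68.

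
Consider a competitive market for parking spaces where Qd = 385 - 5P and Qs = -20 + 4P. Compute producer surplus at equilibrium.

Producer surplus = 3200

Equilibrium: 385 - 5P = -20 + 4P gives P* = 45, Q* = 160.
Supply starts at P = 5 (where Qs = 0).
PS = ½(45 − 5)(160) = 3200.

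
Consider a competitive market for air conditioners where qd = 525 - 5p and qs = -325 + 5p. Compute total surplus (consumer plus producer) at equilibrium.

Total surplus = 2000

Equilibrium: 525 - 5p = -325 + 5p gives p* = 85, q* = 100.
Demand choke price: p = 105; supply starts at p = 65.
CS = ½(105 − 85)(100) = 1000; PS = ½(85 − 65)(100) = 1000.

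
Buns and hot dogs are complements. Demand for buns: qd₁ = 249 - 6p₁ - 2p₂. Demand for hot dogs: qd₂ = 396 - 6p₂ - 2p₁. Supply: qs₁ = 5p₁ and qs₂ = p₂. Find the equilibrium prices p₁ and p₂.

Market 1: 249 - 6p₁ - 2p₂ = 5p₁ → 11p₁ + 2p₂ = 249.
Market 2: 7p₂ + 2p₁ = 396.
Eliminating p₂: 7×(1) − 2×(2) gives 73p₁ = 951, so p₁ = 951/73.
Back-substitute into (2): p₂ = (396 − 2×951/73) / 7 = 3858/73.

p₁ = 951/73, p₂ = 3858/73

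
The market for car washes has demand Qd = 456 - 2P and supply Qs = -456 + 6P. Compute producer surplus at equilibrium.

Producer surplus = 4332

Equilibrium: 456 - 2P = -456 + 6P gives P* = 114, Q* = 228.
Supply starts at P = 76 (where Qs = 0).
PS = ½(114 − 76)(228) = 4332.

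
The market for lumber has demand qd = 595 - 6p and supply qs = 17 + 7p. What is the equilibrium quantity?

q* = 4267/13

Set qd = qs: 595 - 6p = 17 + 7p.
578 = 13p, so p* = 578/13.
q* = 595 − 6(578/13) = 4267/13.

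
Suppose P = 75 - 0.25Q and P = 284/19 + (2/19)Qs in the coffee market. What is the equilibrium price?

P* = 884/27

Set the two price expressions equal: 75 - 0.25Q = 284/19 + (2/19)Q.
1141/19 = (27/76)Q, so Q* = 4564/27.
P* = 75 − (0.25)(4564/27) = 884/27.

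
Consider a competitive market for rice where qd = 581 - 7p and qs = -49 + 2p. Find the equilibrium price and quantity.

Set qd = qs: 581 - 7p = -49 + 2p.
630 = 9p, so p* = 70.
q* = 581 − 7(70) = 91.

p* = 70, q* = 91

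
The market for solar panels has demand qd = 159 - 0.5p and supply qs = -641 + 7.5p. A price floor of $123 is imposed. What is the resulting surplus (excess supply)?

Surplus = 184

Equilibrium price would be p* = 100, so the floor at 123 binds.
At p = 123: qd = 97.5, qs = 281.5.
Surplus = 281.5 − 97.5 = 184.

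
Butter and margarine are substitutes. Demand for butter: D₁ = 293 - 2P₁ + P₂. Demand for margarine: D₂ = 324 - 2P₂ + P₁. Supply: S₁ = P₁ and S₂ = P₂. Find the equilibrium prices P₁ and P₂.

Market 1: 293 - 2P₁ + P₂ = P₁ → 3P₁ - P₂ = 293.
Market 2: 3P₂ - P₁ = 324.
Eliminating P₂: 3×(1) + 1×(2) gives 8P₁ = 1203, so P₁ = 150.375.
Back-substitute into (2): P₂ = (324 + 1×150.375) / 3 = 158.125.

P₁ = 150.375, P₂ = 158.125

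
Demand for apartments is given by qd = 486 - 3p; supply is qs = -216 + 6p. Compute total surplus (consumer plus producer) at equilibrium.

Equilibrium: 486 - 3p = -216 + 6p gives p* = 78, q* = 252.
Demand choke price: p = 162; supply starts at p = 36.
CS = ½(162 − 78)(252) = 10584; PS = ½(78 − 36)(252) = 5292.

Total surplus = 15876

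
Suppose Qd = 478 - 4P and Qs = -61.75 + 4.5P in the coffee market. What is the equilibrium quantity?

Q* = 224

Set Qd = Qs: 478 - 4P = -61.75 + 4.5P.
539.75 = 8.5P, so P* = 63.5.
Q* = 478 − 4(63.5) = 224.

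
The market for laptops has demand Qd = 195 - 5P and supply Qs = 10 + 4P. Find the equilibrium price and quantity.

Set Qd = Qs: 195 - 5P = 10 + 4P.
185 = 9P, so P* = 185/9.
Q* = 195 − 5(185/9) = 830/9.

P* = 185/9, Q* = 830/9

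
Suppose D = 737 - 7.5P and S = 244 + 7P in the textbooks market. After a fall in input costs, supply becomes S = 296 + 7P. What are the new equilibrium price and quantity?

P' = 882/29, Q' = 14758/29

Original equilibrium: P* = 34, Q* = 482.
New equilibrium: 737 - 7.5P = 296 + 7P, so 441 = 14.5P and P' = 882/29; Q' = 737 − 7.5(882/29) = 14758/29.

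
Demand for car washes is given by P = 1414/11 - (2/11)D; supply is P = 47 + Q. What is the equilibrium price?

Set the two price expressions equal: 1414/11 - (2/11)Q = 47 + Q.
897/11 = (13/11)Q, so Q* = 69.
P* = 1414/11 − (2/11)(69) = 116.

P* = 116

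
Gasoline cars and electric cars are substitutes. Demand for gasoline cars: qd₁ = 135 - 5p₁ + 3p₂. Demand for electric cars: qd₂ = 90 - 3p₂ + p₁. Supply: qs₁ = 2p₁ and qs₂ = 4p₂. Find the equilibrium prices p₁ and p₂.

p₁ = 1215/46, p₂ = 765/46

Market 1: 135 - 5p₁ + 3p₂ = 2p₁ → 7p₁ - 3p₂ = 135.
Market 2: 7p₂ - p₁ = 90.
Eliminating p₂: 7×(1) + 3×(2) gives 46p₁ = 1215, so p₁ = 1215/46.
Back-substitute into (2): p₂ = (90 + 1×1215/46) / 7 = 765/46.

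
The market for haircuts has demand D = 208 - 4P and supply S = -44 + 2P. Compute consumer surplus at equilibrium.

Equilibrium: 208 - 4P = -44 + 2P gives P* = 42, Q* = 40.
Demand choke price (D = 0): P = 52.
CS = ½(52 − 42)(40) = 200.

Consumer surplus = 200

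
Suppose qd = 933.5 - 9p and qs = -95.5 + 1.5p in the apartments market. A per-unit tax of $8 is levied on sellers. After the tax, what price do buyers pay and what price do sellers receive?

Pre-tax equilibrium: p* = 98, q* = 51.5.
Tax on sellers shifts supply to qs = -95.5 + 1.5(p − 8) = -107.5 + 1.5p.
933.5 - 9p = -107.5 + 1.5p gives buyer price pb = 694/7; sellers receive ps = 694/7 − 8 = 638/7.
New quantity: q = 933.5 − 9(694/7) = 577/14.

Buyers pay 694/7, sellers receive 638/7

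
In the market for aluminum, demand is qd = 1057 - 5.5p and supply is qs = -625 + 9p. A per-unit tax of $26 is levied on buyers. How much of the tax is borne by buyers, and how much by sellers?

Buyers bear 468/29, sellers bear 286/29

Pre-tax equilibrium: p* = 116, q* = 419.
Tax on buyers shifts demand to qd = 1057 − 5.5(p + 26) = 914 - 5.5p.
914 - 5.5p = -625 + 9p gives seller price ps = 3078/29; buyers pay pb = 3078/29 + 26 = 3832/29.
New quantity: q = 1057 − 5.5(3832/29) = 9577/29.
Buyer burden = 3832/29 − 116 = 468/29; seller burden = 116 − 3078/29 = 286/29.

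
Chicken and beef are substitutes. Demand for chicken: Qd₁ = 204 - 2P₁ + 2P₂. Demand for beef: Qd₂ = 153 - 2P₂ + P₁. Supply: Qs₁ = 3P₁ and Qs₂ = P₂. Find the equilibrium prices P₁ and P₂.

P₁ = 918/13, P₂ = 969/13

Market 1: 204 - 2P₁ + 2P₂ = 3P₁ → 5P₁ - 2P₂ = 204.
Market 2: 3P₂ - P₁ = 153.
Eliminating P₂: 3×(1) + 2×(2) gives 13P₁ = 918, so P₁ = 918/13.
Back-substitute into (2): P₂ = (153 + 1×918/13) / 3 = 969/13.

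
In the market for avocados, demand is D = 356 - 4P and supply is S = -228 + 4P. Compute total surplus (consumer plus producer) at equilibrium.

Total surplus = 1024

Equilibrium: 356 - 4P = -228 + 4P gives P* = 73, Q* = 64.
Demand choke price: P = 89; supply starts at P = 57.
CS = ½(89 − 73)(64) = 512; PS = ½(73 − 57)(64) = 512.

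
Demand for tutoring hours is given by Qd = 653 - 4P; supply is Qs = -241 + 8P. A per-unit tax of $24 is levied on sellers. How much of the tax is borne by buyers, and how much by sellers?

Pre-tax equilibrium: P* = 74.5, Q* = 355.
Tax on sellers shifts supply to Qs = -241 + 8(P − 24) = -433 + 8P.
653 - 4P = -433 + 8P gives buyer price Pb = 90.5; sellers receive Ps = 90.5 − 24 = 66.5.
New quantity: Q = 653 − 4(90.5) = 291.
Buyer burden = 90.5 − 74.5 = 16; seller burden = 74.5 − 66.5 = 8.

Buyers bear $16, sellers bear $8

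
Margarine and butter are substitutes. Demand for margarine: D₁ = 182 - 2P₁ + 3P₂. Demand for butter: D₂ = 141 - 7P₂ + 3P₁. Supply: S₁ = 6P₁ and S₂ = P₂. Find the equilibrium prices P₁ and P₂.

P₁ = 1879/55, P₂ = 1674/55

Market 1: 182 - 2P₁ + 3P₂ = 6P₁ → 8P₁ - 3P₂ = 182.
Market 2: 8P₂ - 3P₁ = 141.
Eliminating P₂: 8×(1) + 3×(2) gives 55P₁ = 1879, so P₁ = 1879/55.
Back-substitute into (2): P₂ = (141 + 3×1879/55) / 8 = 1674/55.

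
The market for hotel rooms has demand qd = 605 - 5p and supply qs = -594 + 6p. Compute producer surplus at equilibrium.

Producer surplus = 300

Equilibrium: 605 - 5p = -594 + 6p gives p* = 109, q* = 60.
Supply starts at p = 99 (where qs = 0).
PS = ½(109 − 99)(60) = 300.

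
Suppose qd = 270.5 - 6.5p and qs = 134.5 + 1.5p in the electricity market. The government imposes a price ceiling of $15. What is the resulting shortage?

Shortage = 16

Equilibrium price would be p* = 17, so the ceiling at 15 binds.
At p = 15: qd = 270.5 − 6.5(15) = 173, qs = 134.5 + 1.5(15) = 157.
Shortage = 173 − 157 = 16.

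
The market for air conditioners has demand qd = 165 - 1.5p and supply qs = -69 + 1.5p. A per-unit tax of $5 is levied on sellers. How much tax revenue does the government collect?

Tax revenue = 221.25

Pre-tax equilibrium: p* = 78, q* = 48.
Tax on sellers shifts supply to qs = -69 + 1.5(p − 5) = -76.5 + 1.5p.
165 - 1.5p = -76.5 + 1.5p gives buyer price pb = 80.5; sellers receive ps = 80.5 − 5 = 75.5.
New quantity: q = 165 − 1.5(80.5) = 44.25.
Revenue = 5 × 44.25 = 221.25.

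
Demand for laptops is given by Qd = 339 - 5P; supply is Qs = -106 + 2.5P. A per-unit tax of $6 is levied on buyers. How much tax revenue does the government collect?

Pre-tax equilibrium: P* = 178/3, Q* = 127/3.
Tax on buyers shifts demand to Qd = 339 − 5(P + 6) = 309 - 5P.
309 - 5P = -106 + 2.5P gives seller price Ps = 166/3; buyers pay Pb = 166/3 + 6 = 184/3.
New quantity: Q = 339 − 5(184/3) = 97/3.
Revenue = 6 × 97/3 = 194.

Tax revenue = 194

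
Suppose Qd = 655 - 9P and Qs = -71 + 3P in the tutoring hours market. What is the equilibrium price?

P* = 60.5

Set Qd = Qs: 655 - 9P = -71 + 3P.
726 = 12P, so P* = 60.5.
Q* = 655 − 9(60.5) = 110.5.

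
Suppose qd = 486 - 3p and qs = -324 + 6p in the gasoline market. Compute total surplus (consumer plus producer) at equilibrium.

Total surplus = 11664

Equilibrium: 486 - 3p = -324 + 6p gives p* = 90, q* = 216.
Demand choke price: p = 162; supply starts at p = 54.
CS = ½(162 − 90)(216) = 7776; PS = ½(90 − 54)(216) = 3888.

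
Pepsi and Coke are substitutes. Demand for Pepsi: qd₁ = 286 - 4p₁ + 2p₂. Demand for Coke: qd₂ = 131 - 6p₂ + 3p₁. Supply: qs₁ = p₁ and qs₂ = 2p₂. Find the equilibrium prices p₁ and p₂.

Market 1: 286 - 4p₁ + 2p₂ = p₁ → 5p₁ - 2p₂ = 286.
Market 2: 8p₂ - 3p₁ = 131.
Eliminating p₂: 8×(1) + 2×(2) gives 34p₁ = 2550, so p₁ = 75.
Back-substitute into (2): p₂ = (131 + 3×75) / 8 = 44.5.

p₁ = 75, p₂ = 44.5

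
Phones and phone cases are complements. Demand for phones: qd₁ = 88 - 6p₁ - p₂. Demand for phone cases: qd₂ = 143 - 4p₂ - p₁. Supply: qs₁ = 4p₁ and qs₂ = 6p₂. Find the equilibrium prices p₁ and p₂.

Market 1: 88 - 6p₁ - p₂ = 4p₁ → 10p₁ + p₂ = 88.
Market 2: 10p₂ + p₁ = 143.
Eliminating p₂: 10×(1) − 1×(2) gives 99p₁ = 737, so p₁ = 67/9.
Back-substitute into (2): p₂ = (143 − 1×67/9) / 10 = 122/9.

p₁ = 67/9, p₂ = 122/9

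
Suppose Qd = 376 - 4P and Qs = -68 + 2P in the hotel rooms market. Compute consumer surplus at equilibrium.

Consumer surplus = 800

Equilibrium: 376 - 4P = -68 + 2P gives P* = 74, Q* = 80.
Demand choke price (Qd = 0): P = 94.
CS = ½(94 − 74)(80) = 800.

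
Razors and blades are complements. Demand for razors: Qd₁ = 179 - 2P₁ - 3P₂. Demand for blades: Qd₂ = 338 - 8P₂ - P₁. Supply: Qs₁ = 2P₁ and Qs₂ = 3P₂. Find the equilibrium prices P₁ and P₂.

P₁ = 955/41, P₂ = 1173/41

Market 1: 179 - 2P₁ - 3P₂ = 2P₁ → 4P₁ + 3P₂ = 179.
Market 2: 11P₂ + P₁ = 338.
Eliminating P₂: 11×(1) − 3×(2) gives 41P₁ = 955, so P₁ = 955/41.
Back-substitute into (2): P₂ = (338 − 1×955/41) / 11 = 1173/41.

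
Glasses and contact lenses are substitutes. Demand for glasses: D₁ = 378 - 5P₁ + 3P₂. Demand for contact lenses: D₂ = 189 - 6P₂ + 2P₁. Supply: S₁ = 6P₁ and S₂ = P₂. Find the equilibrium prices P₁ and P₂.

P₁ = 3213/71, P₂ = 2835/71

Market 1: 378 - 5P₁ + 3P₂ = 6P₁ → 11P₁ - 3P₂ = 378.
Market 2: 7P₂ - 2P₁ = 189.
Eliminating P₂: 7×(1) + 3×(2) gives 71P₁ = 3213, so P₁ = 3213/71.
Back-substitute into (2): P₂ = (189 + 2×3213/71) / 7 = 2835/71.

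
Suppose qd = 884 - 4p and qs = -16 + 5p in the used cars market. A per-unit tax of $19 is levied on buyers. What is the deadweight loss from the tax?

Pre-tax equilibrium: p* = 100, q* = 484.
Tax on buyers shifts demand to qd = 884 − 4(p + 19) = 808 - 4p.
808 - 4p = -16 + 5p gives seller price ps = 824/9; buyers pay pb = 824/9 + 19 = 995/9.
New quantity: q = 884 − 4(995/9) = 3976/9.
DWL = ½ × 19 × (484 − 3976/9) = 3610/9.

Deadweight loss = 3610/9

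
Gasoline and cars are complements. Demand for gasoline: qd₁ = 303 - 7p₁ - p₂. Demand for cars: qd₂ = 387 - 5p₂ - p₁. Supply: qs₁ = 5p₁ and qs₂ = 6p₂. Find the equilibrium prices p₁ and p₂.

Market 1: 303 - 7p₁ - p₂ = 5p₁ → 12p₁ + p₂ = 303.
Market 2: 11p₂ + p₁ = 387.
Eliminating p₂: 11×(1) − 1×(2) gives 131p₁ = 2946, so p₁ = 2946/131.
Back-substitute into (2): p₂ = (387 − 1×2946/131) / 11 = 4341/131.

p₁ = 2946/131, p₂ = 4341/131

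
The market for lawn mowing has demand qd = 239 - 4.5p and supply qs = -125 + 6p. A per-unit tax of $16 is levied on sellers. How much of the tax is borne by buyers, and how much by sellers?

Pre-tax equilibrium: p* = 104/3, q* = 83.
Tax on sellers shifts supply to qs = -125 + 6(p − 16) = -221 + 6p.
239 - 4.5p = -221 + 6p gives buyer price pb = 920/21; sellers receive ps = 920/21 − 16 = 584/21.
New quantity: q = 239 − 4.5(920/21) = 293/7.
Buyer burden = 920/21 − 104/3 = 64/7; seller burden = 104/3 − 584/21 = 48/7.

Buyers bear 64/7, sellers bear 48/7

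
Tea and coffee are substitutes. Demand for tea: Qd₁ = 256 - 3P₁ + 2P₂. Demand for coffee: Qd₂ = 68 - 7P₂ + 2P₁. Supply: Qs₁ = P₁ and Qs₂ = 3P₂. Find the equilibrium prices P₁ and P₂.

P₁ = 674/9, P₂ = 196/9

Market 1: 256 - 3P₁ + 2P₂ = P₁ → 4P₁ - 2P₂ = 256.
Market 2: 10P₂ - 2P₁ = 68.
Eliminating P₂: 10×(1) + 2×(2) gives 36P₁ = 2696, so P₁ = 674/9.
Back-substitute into (2): P₂ = (68 + 2×674/9) / 10 = 196/9.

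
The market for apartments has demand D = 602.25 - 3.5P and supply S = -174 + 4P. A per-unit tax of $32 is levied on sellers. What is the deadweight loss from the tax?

Deadweight loss = 14336/15

Pre-tax equilibrium: P* = 103.5, Q* = 240.
Tax on sellers shifts supply to S = -174 + 4(P − 32) = -302 + 4P.
602.25 - 3.5P = -302 + 4P gives buyer price Pb = 3617/30; sellers receive Ps = 3617/30 − 32 = 2657/30.
New quantity: Q = 602.25 − 3.5(3617/30) = 2704/15.
DWL = ½ × 32 × (240 − 2704/15) = 14336/15.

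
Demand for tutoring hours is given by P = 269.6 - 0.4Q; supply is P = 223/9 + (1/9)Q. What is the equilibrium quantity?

Set the two price expressions equal: 269.6 - 0.4Q = 223/9 + (1/9)Q.
11017/45 = (23/45)Q, so Q* = 479.
P* = 269.6 − (0.4)(479) = 78.

Q* = 479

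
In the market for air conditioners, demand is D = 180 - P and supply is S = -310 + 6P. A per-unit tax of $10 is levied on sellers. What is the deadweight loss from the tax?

Deadweight loss = 300/7

Pre-tax equilibrium: P* = 70, Q* = 110.
Tax on sellers shifts supply to S = -310 + 6(P − 10) = -370 + 6P.
180 - P = -370 + 6P gives buyer price Pb = 550/7; sellers receive Ps = 550/7 − 10 = 480/7.
New quantity: Q = 180 − 1(550/7) = 710/7.
DWL = ½ × 10 × (110 − 710/7) = 300/7.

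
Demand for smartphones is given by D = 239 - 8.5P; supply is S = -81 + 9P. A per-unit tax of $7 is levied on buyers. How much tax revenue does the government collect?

Tax revenue = 370.8

Pre-tax equilibrium: P* = 128/7, Q* = 585/7.
Tax on buyers shifts demand to D = 239 − 8.5(P + 7) = 179.5 - 8.5P.
179.5 - 8.5P = -81 + 9P gives seller price Ps = 521/35; buyers pay Pb = 521/35 + 7 = 766/35.
New quantity: Q = 239 − 8.5(766/35) = 1854/35.
Revenue = 7 × 1854/35 = 370.8.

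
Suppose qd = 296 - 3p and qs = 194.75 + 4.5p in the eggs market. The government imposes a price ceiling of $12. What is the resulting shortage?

Shortage = 11.25

Equilibrium price would be p* = 13.5, so the ceiling at 12 binds.
At p = 12: qd = 296 − 3(12) = 260, qs = 194.75 + 4.5(12) = 248.75.
Shortage = 260 − 248.75 = 11.25.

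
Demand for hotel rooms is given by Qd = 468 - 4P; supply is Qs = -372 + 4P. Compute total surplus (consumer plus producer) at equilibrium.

Equilibrium: 468 - 4P = -372 + 4P gives P* = 105, Q* = 48.
Demand choke price: P = 117; supply starts at P = 93.
CS = ½(117 − 105)(48) = 288; PS = ½(105 − 93)(48) = 288.

Total surplus = 576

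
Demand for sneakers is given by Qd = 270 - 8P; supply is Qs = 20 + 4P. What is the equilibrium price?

P* = 125/6

Set Qd = Qs: 270 - 8P = 20 + 4P.
250 = 12P, so P* = 125/6.
Q* = 270 − 8(125/6) = 310/3.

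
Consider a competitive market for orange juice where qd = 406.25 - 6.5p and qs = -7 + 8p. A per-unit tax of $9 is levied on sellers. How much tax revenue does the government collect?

Pre-tax equilibrium: p* = 28.5, q* = 221.
Tax on sellers shifts supply to qs = -7 + 8(p − 9) = -79 + 8p.
406.25 - 6.5p = -79 + 8p gives buyer price pb = 1941/58; sellers receive ps = 1941/58 − 9 = 1419/58.
New quantity: q = 406.25 − 6.5(1941/58) = 5473/29.
Revenue = 9 × 5473/29 = 49257/29.

Tax revenue = 49257/29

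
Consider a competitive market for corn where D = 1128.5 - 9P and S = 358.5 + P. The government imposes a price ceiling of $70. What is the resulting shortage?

Shortage = 70

Equilibrium price would be P* = 77, so the ceiling at 70 binds.
At P = 70: D = 1128.5 − 9(70) = 498.5, S = 358.5 + 1(70) = 428.5.
Shortage = 498.5 − 428.5 = 70.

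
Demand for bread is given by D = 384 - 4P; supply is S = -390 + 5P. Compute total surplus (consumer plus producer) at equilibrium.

Equilibrium: 384 - 4P = -390 + 5P gives P* = 86, Q* = 40.
Demand choke price: P = 96; supply starts at P = 78.
CS = ½(96 − 86)(40) = 200; PS = ½(86 − 78)(40) = 160.

Total surplus = 360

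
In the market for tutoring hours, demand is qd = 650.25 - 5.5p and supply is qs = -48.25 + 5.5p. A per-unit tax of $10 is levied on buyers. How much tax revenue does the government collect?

Tax revenue = 2735

Pre-tax equilibrium: p* = 63.5, q* = 301.
Tax on buyers shifts demand to qd = 650.25 − 5.5(p + 10) = 595.25 - 5.5p.
595.25 - 5.5p = -48.25 + 5.5p gives seller price ps = 58.5; buyers pay pb = 58.5 + 10 = 68.5.
New quantity: q = 650.25 − 5.5(68.5) = 273.5.
Revenue = 10 × 273.5 = 2735.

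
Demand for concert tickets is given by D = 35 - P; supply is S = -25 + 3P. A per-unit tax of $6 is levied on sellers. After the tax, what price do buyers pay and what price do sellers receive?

Pre-tax equilibrium: P* = 15, Q* = 20.
Tax on sellers shifts supply to S = -25 + 3(P − 6) = -43 + 3P.
35 - P = -43 + 3P gives buyer price Pb = 19.5; sellers receive Ps = 19.5 − 6 = 13.5.
New quantity: Q = 35 − 1(19.5) = 15.5.

Buyers pay $19.5, sellers receive $13.5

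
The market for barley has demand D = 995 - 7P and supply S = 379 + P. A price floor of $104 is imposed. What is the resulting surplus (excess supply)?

Equilibrium price would be P* = 77, so the floor at 104 binds.
At P = 104: D = 267, S = 483.
Surplus = 483 − 267 = 216.

Surplus = 216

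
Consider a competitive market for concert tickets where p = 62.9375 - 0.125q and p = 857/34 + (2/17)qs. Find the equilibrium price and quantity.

p* = 43.5, q* = 155.5

Set the two price expressions equal: 62.9375 - 0.125q = 857/34 + (2/17)q.
10263/272 = (33/136)q, so q* = 155.5.
p* = 62.9375 − (0.125)(155.5) = 43.5.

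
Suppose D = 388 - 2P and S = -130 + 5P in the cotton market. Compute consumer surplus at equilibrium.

Equilibrium: 388 - 2P = -130 + 5P gives P* = 74, Q* = 240.
Demand choke price (D = 0): P = 194.
CS = ½(194 − 74)(240) = 14400.

Consumer surplus = 14400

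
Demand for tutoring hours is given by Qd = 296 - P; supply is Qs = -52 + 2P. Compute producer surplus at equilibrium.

Producer surplus = 8100

Equilibrium: 296 - P = -52 + 2P gives P* = 116, Q* = 180.
Supply starts at P = 26 (where Qs = 0).
PS = ½(116 − 26)(180) = 8100.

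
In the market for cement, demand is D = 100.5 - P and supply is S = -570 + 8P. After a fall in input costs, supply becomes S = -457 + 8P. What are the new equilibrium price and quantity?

Original equilibrium: P* = 74.5, Q* = 26.
New equilibrium: 100.5 - P = -457 + 8P, so 557.5 = 9P and P' = 1115/18; Q' = 100.5 − 1(1115/18) = 347/9.

P' = 1115/18, Q' = 347/9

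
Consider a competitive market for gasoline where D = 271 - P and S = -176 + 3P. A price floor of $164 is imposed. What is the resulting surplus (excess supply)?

Equilibrium price would be P* = 111.75, so the floor at 164 binds.
At P = 164: D = 107, S = 316.
Surplus = 316 − 107 = 209.

Surplus = 209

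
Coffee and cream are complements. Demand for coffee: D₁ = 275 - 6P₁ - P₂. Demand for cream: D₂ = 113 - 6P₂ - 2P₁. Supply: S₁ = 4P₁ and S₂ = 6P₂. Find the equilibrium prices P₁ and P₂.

P₁ = 3187/118, P₂ = 290/59

Market 1: 275 - 6P₁ - P₂ = 4P₁ → 10P₁ + P₂ = 275.
Market 2: 12P₂ + 2P₁ = 113.
Eliminating P₂: 12×(1) − 1×(2) gives 118P₁ = 3187, so P₁ = 3187/118.
Back-substitute into (2): P₂ = (113 − 2×3187/118) / 12 = 290/59.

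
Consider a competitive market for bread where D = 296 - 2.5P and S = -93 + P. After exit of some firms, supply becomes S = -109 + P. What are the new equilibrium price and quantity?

Original equilibrium: P* = 778/7, Q* = 127/7.
New equilibrium: 296 - 2.5P = -109 + P, so 405 = 3.5P and P' = 810/7; Q' = 296 − 2.5(810/7) = 47/7.

P' = 810/7, Q' = 47/7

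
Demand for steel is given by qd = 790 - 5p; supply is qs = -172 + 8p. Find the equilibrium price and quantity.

Set qd = qs: 790 - 5p = -172 + 8p.
962 = 13p, so p* = 74.
q* = 790 − 5(74) = 420.

p* = 74, q* = 420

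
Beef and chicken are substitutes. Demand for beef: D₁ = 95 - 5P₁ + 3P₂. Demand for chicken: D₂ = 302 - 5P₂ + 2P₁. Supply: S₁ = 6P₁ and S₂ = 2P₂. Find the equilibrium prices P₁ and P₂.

Market 1: 95 - 5P₁ + 3P₂ = 6P₁ → 11P₁ - 3P₂ = 95.
Market 2: 7P₂ - 2P₁ = 302.
Eliminating P₂: 7×(1) + 3×(2) gives 71P₁ = 1571, so P₁ = 1571/71.
Back-substitute into (2): P₂ = (302 + 2×1571/71) / 7 = 3512/71.

P₁ = 1571/71, P₂ = 3512/71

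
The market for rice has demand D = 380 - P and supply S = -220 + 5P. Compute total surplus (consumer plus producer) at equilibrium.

Equilibrium: 380 - P = -220 + 5P gives P* = 100, Q* = 280.
Demand choke price: P = 380; supply starts at P = 44.
CS = ½(380 − 100)(280) = 39200; PS = ½(100 − 44)(280) = 7840.

Total surplus = 47040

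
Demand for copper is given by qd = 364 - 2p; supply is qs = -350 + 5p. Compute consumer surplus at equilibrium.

Consumer surplus = 6400

Equilibrium: 364 - 2p = -350 + 5p gives p* = 102, q* = 160.
Demand choke price (qd = 0): p = 182.
CS = ½(182 − 102)(160) = 6400.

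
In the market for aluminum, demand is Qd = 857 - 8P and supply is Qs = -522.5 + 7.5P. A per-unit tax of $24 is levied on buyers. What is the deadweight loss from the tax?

Deadweight loss = 34560/31

Pre-tax equilibrium: P* = 89, Q* = 145.
Tax on buyers shifts demand to Qd = 857 − 8(P + 24) = 665 - 8P.
665 - 8P = -522.5 + 7.5P gives seller price Ps = 2375/31; buyers pay Pb = 2375/31 + 24 = 3119/31.
New quantity: Q = 857 − 8(3119/31) = 1615/31.
DWL = ½ × 24 × (145 − 1615/31) = 34560/31.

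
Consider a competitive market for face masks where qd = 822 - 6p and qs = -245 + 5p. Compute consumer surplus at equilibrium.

Equilibrium: 822 - 6p = -245 + 5p gives p* = 97, q* = 240.
Demand choke price (qd = 0): p = 137.
CS = ½(137 − 97)(240) = 4800.

Consumer surplus = 4800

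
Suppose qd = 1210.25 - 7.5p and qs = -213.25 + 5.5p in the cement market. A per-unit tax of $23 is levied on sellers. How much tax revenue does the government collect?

Tax revenue = 377959/52

Pre-tax equilibrium: p* = 109.5, q* = 389.
Tax on sellers shifts supply to qs = -213.25 + 5.5(p − 23) = -339.75 + 5.5p.
1210.25 - 7.5p = -339.75 + 5.5p gives buyer price pb = 1550/13; sellers receive ps = 1550/13 − 23 = 1251/13.
New quantity: q = 1210.25 − 7.5(1550/13) = 16433/52.
Revenue = 23 × 16433/52 = 377959/52.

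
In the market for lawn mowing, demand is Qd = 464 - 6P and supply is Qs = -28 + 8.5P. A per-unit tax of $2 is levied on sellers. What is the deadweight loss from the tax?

Deadweight loss = 204/29

Pre-tax equilibrium: P* = 984/29, Q* = 7552/29.
Tax on sellers shifts supply to Qs = -28 + 8.5(P − 2) = -45 + 8.5P.
464 - 6P = -45 + 8.5P gives buyer price Pb = 1018/29; sellers receive Ps = 1018/29 − 2 = 960/29.
New quantity: Q = 464 − 6(1018/29) = 7348/29.
DWL = ½ × 2 × (7552/29 − 7348/29) = 204/29.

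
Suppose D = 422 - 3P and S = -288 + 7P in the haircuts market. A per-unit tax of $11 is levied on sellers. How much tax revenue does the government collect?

Tax revenue = 2044.9

Pre-tax equilibrium: P* = 71, Q* = 209.
Tax on sellers shifts supply to S = -288 + 7(P − 11) = -365 + 7P.
422 - 3P = -365 + 7P gives buyer price Pb = 78.7; sellers receive Ps = 78.7 − 11 = 67.7.
New quantity: Q = 422 − 3(78.7) = 185.9.
Revenue = 11 × 185.9 = 2044.9.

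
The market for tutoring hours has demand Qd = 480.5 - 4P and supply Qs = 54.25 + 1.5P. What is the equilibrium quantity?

Set Qd = Qs: 480.5 - 4P = 54.25 + 1.5P.
426.25 = 5.5P, so P* = 77.5.
Q* = 480.5 − 4(77.5) = 170.5.

Q* = 170.5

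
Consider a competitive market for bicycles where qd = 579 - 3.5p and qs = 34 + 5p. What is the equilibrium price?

p* = 1090/17

Set qd = qs: 579 - 3.5p = 34 + 5p.
545 = 8.5p, so p* = 1090/17.
q* = 579 − 3.5(1090/17) = 6028/17.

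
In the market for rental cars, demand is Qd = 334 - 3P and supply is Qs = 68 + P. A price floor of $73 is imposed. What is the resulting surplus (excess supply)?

Equilibrium price would be P* = 66.5, so the floor at 73 binds.
At P = 73: Qd = 115, Qs = 141.
Surplus = 141 − 115 = 26.

Surplus = 26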